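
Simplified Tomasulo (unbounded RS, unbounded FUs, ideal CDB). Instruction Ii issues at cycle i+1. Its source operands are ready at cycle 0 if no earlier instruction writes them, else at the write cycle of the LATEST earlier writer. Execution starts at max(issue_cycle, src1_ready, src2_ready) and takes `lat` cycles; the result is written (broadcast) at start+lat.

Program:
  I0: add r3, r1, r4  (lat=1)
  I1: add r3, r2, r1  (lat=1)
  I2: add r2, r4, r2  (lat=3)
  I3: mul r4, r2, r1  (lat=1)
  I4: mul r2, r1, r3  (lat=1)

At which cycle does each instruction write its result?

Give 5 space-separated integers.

Answer: 2 3 6 7 6

Derivation:
I0 add r3: issue@1 deps=(None,None) exec_start@1 write@2
I1 add r3: issue@2 deps=(None,None) exec_start@2 write@3
I2 add r2: issue@3 deps=(None,None) exec_start@3 write@6
I3 mul r4: issue@4 deps=(2,None) exec_start@6 write@7
I4 mul r2: issue@5 deps=(None,1) exec_start@5 write@6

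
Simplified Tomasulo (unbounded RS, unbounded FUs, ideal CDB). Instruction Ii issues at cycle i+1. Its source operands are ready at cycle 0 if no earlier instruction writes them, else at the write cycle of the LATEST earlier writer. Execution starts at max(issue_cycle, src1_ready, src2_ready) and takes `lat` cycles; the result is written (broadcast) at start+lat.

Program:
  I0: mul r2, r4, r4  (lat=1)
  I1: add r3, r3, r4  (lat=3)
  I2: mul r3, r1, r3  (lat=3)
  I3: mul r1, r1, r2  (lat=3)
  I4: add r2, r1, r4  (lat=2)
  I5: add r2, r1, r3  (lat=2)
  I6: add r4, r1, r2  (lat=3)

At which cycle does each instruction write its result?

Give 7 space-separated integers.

Answer: 2 5 8 7 9 10 13

Derivation:
I0 mul r2: issue@1 deps=(None,None) exec_start@1 write@2
I1 add r3: issue@2 deps=(None,None) exec_start@2 write@5
I2 mul r3: issue@3 deps=(None,1) exec_start@5 write@8
I3 mul r1: issue@4 deps=(None,0) exec_start@4 write@7
I4 add r2: issue@5 deps=(3,None) exec_start@7 write@9
I5 add r2: issue@6 deps=(3,2) exec_start@8 write@10
I6 add r4: issue@7 deps=(3,5) exec_start@10 write@13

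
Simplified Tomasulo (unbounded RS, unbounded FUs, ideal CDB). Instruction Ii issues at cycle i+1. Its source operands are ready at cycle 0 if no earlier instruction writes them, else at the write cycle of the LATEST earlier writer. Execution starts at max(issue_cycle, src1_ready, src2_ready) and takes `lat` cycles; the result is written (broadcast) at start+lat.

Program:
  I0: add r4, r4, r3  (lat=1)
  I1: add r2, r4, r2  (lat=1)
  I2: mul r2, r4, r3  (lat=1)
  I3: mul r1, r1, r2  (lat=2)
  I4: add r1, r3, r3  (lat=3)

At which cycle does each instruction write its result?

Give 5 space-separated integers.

I0 add r4: issue@1 deps=(None,None) exec_start@1 write@2
I1 add r2: issue@2 deps=(0,None) exec_start@2 write@3
I2 mul r2: issue@3 deps=(0,None) exec_start@3 write@4
I3 mul r1: issue@4 deps=(None,2) exec_start@4 write@6
I4 add r1: issue@5 deps=(None,None) exec_start@5 write@8

Answer: 2 3 4 6 8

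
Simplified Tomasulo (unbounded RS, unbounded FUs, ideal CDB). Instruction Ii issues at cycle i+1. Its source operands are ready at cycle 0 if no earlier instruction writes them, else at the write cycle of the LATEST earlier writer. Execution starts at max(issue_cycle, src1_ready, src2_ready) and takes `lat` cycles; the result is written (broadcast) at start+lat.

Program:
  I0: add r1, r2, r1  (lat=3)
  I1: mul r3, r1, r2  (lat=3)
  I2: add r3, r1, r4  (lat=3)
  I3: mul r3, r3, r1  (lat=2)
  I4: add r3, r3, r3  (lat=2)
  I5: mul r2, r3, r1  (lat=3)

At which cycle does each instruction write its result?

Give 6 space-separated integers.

Answer: 4 7 7 9 11 14

Derivation:
I0 add r1: issue@1 deps=(None,None) exec_start@1 write@4
I1 mul r3: issue@2 deps=(0,None) exec_start@4 write@7
I2 add r3: issue@3 deps=(0,None) exec_start@4 write@7
I3 mul r3: issue@4 deps=(2,0) exec_start@7 write@9
I4 add r3: issue@5 deps=(3,3) exec_start@9 write@11
I5 mul r2: issue@6 deps=(4,0) exec_start@11 write@14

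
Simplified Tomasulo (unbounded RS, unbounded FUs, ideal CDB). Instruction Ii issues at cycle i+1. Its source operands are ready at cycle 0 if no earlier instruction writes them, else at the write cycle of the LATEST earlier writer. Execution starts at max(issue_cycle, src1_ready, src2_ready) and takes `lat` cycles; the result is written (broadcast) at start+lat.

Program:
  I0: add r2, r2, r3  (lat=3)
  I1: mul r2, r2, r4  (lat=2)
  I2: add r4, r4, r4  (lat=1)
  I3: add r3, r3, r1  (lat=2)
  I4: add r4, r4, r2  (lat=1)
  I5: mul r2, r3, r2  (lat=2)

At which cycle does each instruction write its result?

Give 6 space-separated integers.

Answer: 4 6 4 6 7 8

Derivation:
I0 add r2: issue@1 deps=(None,None) exec_start@1 write@4
I1 mul r2: issue@2 deps=(0,None) exec_start@4 write@6
I2 add r4: issue@3 deps=(None,None) exec_start@3 write@4
I3 add r3: issue@4 deps=(None,None) exec_start@4 write@6
I4 add r4: issue@5 deps=(2,1) exec_start@6 write@7
I5 mul r2: issue@6 deps=(3,1) exec_start@6 write@8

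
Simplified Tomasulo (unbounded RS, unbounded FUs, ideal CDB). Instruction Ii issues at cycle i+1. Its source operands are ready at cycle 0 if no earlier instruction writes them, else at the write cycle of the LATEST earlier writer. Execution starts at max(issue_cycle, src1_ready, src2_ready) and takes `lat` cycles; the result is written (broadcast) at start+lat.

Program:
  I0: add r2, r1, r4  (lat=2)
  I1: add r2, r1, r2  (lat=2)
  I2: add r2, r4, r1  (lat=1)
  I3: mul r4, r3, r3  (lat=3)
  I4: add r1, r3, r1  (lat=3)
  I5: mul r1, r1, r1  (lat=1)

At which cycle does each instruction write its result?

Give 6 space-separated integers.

Answer: 3 5 4 7 8 9

Derivation:
I0 add r2: issue@1 deps=(None,None) exec_start@1 write@3
I1 add r2: issue@2 deps=(None,0) exec_start@3 write@5
I2 add r2: issue@3 deps=(None,None) exec_start@3 write@4
I3 mul r4: issue@4 deps=(None,None) exec_start@4 write@7
I4 add r1: issue@5 deps=(None,None) exec_start@5 write@8
I5 mul r1: issue@6 deps=(4,4) exec_start@8 write@9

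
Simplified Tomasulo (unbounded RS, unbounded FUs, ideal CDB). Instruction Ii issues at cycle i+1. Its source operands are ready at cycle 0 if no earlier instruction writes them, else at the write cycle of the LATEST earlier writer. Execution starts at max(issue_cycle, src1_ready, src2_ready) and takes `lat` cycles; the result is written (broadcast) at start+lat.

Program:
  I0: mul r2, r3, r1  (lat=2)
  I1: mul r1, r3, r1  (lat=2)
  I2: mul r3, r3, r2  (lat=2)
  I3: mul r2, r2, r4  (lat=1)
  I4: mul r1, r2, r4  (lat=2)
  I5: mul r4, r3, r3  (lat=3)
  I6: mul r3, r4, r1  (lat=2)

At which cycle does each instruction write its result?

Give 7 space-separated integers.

Answer: 3 4 5 5 7 9 11

Derivation:
I0 mul r2: issue@1 deps=(None,None) exec_start@1 write@3
I1 mul r1: issue@2 deps=(None,None) exec_start@2 write@4
I2 mul r3: issue@3 deps=(None,0) exec_start@3 write@5
I3 mul r2: issue@4 deps=(0,None) exec_start@4 write@5
I4 mul r1: issue@5 deps=(3,None) exec_start@5 write@7
I5 mul r4: issue@6 deps=(2,2) exec_start@6 write@9
I6 mul r3: issue@7 deps=(5,4) exec_start@9 write@11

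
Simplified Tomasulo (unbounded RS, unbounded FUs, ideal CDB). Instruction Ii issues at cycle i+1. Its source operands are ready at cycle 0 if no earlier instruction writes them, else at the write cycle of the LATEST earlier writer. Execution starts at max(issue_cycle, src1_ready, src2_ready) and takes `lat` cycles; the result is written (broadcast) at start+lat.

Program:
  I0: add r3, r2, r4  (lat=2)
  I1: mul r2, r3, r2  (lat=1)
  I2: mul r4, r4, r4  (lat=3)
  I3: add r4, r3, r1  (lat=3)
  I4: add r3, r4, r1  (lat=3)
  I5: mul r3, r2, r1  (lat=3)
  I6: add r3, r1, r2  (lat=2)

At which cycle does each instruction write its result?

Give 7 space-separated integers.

Answer: 3 4 6 7 10 9 9

Derivation:
I0 add r3: issue@1 deps=(None,None) exec_start@1 write@3
I1 mul r2: issue@2 deps=(0,None) exec_start@3 write@4
I2 mul r4: issue@3 deps=(None,None) exec_start@3 write@6
I3 add r4: issue@4 deps=(0,None) exec_start@4 write@7
I4 add r3: issue@5 deps=(3,None) exec_start@7 write@10
I5 mul r3: issue@6 deps=(1,None) exec_start@6 write@9
I6 add r3: issue@7 deps=(None,1) exec_start@7 write@9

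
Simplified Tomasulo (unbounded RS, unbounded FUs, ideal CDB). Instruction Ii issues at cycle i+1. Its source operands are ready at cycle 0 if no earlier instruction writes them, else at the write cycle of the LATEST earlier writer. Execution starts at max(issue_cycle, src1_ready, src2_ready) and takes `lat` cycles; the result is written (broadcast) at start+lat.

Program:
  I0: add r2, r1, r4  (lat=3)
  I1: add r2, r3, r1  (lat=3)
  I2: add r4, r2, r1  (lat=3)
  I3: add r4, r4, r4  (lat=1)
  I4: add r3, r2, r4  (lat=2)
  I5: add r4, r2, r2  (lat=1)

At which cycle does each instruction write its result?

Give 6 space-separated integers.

I0 add r2: issue@1 deps=(None,None) exec_start@1 write@4
I1 add r2: issue@2 deps=(None,None) exec_start@2 write@5
I2 add r4: issue@3 deps=(1,None) exec_start@5 write@8
I3 add r4: issue@4 deps=(2,2) exec_start@8 write@9
I4 add r3: issue@5 deps=(1,3) exec_start@9 write@11
I5 add r4: issue@6 deps=(1,1) exec_start@6 write@7

Answer: 4 5 8 9 11 7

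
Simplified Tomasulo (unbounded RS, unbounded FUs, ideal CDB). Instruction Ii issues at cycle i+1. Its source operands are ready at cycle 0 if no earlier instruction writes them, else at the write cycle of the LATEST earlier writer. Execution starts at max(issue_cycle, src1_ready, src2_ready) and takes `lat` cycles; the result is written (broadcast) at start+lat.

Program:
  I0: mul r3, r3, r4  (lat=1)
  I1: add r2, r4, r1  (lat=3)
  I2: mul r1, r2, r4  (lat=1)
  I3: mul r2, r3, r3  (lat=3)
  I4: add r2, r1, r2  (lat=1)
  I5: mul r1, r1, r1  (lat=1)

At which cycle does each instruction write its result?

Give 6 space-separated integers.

Answer: 2 5 6 7 8 7

Derivation:
I0 mul r3: issue@1 deps=(None,None) exec_start@1 write@2
I1 add r2: issue@2 deps=(None,None) exec_start@2 write@5
I2 mul r1: issue@3 deps=(1,None) exec_start@5 write@6
I3 mul r2: issue@4 deps=(0,0) exec_start@4 write@7
I4 add r2: issue@5 deps=(2,3) exec_start@7 write@8
I5 mul r1: issue@6 deps=(2,2) exec_start@6 write@7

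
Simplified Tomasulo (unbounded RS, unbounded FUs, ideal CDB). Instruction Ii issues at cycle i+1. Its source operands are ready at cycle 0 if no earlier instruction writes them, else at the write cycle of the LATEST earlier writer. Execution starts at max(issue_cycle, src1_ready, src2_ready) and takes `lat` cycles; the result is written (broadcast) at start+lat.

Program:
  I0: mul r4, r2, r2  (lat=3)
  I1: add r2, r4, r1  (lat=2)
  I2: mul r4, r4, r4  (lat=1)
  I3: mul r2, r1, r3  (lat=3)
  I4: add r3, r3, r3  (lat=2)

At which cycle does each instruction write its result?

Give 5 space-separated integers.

I0 mul r4: issue@1 deps=(None,None) exec_start@1 write@4
I1 add r2: issue@2 deps=(0,None) exec_start@4 write@6
I2 mul r4: issue@3 deps=(0,0) exec_start@4 write@5
I3 mul r2: issue@4 deps=(None,None) exec_start@4 write@7
I4 add r3: issue@5 deps=(None,None) exec_start@5 write@7

Answer: 4 6 5 7 7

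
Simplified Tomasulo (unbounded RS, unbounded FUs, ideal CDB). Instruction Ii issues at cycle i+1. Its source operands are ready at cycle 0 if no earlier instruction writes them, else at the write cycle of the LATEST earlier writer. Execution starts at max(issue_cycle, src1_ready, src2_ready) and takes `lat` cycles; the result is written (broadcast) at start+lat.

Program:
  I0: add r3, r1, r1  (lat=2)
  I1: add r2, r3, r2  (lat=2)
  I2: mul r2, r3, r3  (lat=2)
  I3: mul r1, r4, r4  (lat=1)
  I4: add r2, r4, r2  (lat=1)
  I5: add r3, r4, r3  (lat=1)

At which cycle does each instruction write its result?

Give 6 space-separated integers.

I0 add r3: issue@1 deps=(None,None) exec_start@1 write@3
I1 add r2: issue@2 deps=(0,None) exec_start@3 write@5
I2 mul r2: issue@3 deps=(0,0) exec_start@3 write@5
I3 mul r1: issue@4 deps=(None,None) exec_start@4 write@5
I4 add r2: issue@5 deps=(None,2) exec_start@5 write@6
I5 add r3: issue@6 deps=(None,0) exec_start@6 write@7

Answer: 3 5 5 5 6 7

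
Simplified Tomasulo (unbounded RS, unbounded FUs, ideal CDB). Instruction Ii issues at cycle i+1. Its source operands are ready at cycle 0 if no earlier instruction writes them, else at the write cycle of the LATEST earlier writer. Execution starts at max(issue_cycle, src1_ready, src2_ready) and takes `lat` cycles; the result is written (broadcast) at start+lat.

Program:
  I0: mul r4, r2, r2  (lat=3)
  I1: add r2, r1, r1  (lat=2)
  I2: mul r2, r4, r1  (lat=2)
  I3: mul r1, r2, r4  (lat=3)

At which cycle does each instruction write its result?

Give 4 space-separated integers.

I0 mul r4: issue@1 deps=(None,None) exec_start@1 write@4
I1 add r2: issue@2 deps=(None,None) exec_start@2 write@4
I2 mul r2: issue@3 deps=(0,None) exec_start@4 write@6
I3 mul r1: issue@4 deps=(2,0) exec_start@6 write@9

Answer: 4 4 6 9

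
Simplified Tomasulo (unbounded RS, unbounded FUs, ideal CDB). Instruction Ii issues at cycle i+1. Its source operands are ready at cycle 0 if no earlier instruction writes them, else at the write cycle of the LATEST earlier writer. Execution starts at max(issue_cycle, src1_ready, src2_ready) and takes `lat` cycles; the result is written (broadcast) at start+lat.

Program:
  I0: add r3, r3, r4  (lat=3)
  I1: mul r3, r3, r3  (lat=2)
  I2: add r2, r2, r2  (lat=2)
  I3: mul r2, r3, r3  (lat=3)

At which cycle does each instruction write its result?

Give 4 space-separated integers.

Answer: 4 6 5 9

Derivation:
I0 add r3: issue@1 deps=(None,None) exec_start@1 write@4
I1 mul r3: issue@2 deps=(0,0) exec_start@4 write@6
I2 add r2: issue@3 deps=(None,None) exec_start@3 write@5
I3 mul r2: issue@4 deps=(1,1) exec_start@6 write@9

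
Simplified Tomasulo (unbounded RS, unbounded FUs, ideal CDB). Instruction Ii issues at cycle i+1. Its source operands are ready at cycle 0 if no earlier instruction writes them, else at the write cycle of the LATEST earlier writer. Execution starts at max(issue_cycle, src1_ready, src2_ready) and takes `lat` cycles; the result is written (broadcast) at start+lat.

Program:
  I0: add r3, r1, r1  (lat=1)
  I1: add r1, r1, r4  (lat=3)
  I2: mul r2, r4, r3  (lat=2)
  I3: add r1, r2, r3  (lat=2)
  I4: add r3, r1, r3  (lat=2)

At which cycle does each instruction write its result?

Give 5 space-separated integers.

Answer: 2 5 5 7 9

Derivation:
I0 add r3: issue@1 deps=(None,None) exec_start@1 write@2
I1 add r1: issue@2 deps=(None,None) exec_start@2 write@5
I2 mul r2: issue@3 deps=(None,0) exec_start@3 write@5
I3 add r1: issue@4 deps=(2,0) exec_start@5 write@7
I4 add r3: issue@5 deps=(3,0) exec_start@7 write@9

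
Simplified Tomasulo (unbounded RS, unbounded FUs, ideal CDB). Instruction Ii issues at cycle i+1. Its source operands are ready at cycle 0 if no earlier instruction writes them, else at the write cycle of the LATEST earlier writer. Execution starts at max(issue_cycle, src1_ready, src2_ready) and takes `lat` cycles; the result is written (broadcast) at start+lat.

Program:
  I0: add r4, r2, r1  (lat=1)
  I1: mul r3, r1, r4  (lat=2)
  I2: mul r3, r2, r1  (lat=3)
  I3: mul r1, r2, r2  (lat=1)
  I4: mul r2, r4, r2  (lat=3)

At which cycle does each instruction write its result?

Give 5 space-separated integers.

Answer: 2 4 6 5 8

Derivation:
I0 add r4: issue@1 deps=(None,None) exec_start@1 write@2
I1 mul r3: issue@2 deps=(None,0) exec_start@2 write@4
I2 mul r3: issue@3 deps=(None,None) exec_start@3 write@6
I3 mul r1: issue@4 deps=(None,None) exec_start@4 write@5
I4 mul r2: issue@5 deps=(0,None) exec_start@5 write@8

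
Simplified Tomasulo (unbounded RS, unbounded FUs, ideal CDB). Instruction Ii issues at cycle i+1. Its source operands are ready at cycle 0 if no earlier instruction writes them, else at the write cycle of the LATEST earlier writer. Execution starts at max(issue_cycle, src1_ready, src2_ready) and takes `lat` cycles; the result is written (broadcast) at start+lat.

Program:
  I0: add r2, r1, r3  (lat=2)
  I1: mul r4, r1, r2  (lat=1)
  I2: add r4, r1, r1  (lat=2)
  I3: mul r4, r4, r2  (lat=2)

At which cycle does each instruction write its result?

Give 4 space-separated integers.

I0 add r2: issue@1 deps=(None,None) exec_start@1 write@3
I1 mul r4: issue@2 deps=(None,0) exec_start@3 write@4
I2 add r4: issue@3 deps=(None,None) exec_start@3 write@5
I3 mul r4: issue@4 deps=(2,0) exec_start@5 write@7

Answer: 3 4 5 7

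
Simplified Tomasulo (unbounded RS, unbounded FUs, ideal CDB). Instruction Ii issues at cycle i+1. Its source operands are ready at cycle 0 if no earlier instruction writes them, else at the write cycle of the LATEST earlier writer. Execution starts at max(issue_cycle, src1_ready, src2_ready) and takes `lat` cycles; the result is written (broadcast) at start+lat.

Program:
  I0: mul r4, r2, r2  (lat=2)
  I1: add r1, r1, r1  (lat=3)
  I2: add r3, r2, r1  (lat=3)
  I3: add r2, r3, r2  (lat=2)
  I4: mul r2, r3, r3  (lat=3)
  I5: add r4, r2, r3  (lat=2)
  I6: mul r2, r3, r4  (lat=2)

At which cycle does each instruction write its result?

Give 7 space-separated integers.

I0 mul r4: issue@1 deps=(None,None) exec_start@1 write@3
I1 add r1: issue@2 deps=(None,None) exec_start@2 write@5
I2 add r3: issue@3 deps=(None,1) exec_start@5 write@8
I3 add r2: issue@4 deps=(2,None) exec_start@8 write@10
I4 mul r2: issue@5 deps=(2,2) exec_start@8 write@11
I5 add r4: issue@6 deps=(4,2) exec_start@11 write@13
I6 mul r2: issue@7 deps=(2,5) exec_start@13 write@15

Answer: 3 5 8 10 11 13 15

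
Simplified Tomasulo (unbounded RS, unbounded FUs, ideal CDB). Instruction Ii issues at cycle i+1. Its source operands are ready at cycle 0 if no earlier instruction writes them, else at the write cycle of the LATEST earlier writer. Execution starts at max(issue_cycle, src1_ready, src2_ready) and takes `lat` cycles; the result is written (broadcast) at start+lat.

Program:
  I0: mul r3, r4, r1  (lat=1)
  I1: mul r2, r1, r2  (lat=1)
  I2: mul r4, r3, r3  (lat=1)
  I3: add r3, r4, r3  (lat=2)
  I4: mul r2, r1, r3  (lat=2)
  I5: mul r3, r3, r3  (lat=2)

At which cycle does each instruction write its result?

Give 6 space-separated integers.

I0 mul r3: issue@1 deps=(None,None) exec_start@1 write@2
I1 mul r2: issue@2 deps=(None,None) exec_start@2 write@3
I2 mul r4: issue@3 deps=(0,0) exec_start@3 write@4
I3 add r3: issue@4 deps=(2,0) exec_start@4 write@6
I4 mul r2: issue@5 deps=(None,3) exec_start@6 write@8
I5 mul r3: issue@6 deps=(3,3) exec_start@6 write@8

Answer: 2 3 4 6 8 8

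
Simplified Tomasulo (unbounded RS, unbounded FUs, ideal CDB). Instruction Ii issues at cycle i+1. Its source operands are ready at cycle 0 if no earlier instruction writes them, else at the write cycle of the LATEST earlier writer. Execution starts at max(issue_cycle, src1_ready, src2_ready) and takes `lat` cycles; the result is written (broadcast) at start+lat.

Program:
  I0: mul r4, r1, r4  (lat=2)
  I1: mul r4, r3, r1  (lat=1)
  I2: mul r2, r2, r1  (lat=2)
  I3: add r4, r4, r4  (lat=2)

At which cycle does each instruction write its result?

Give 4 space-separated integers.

I0 mul r4: issue@1 deps=(None,None) exec_start@1 write@3
I1 mul r4: issue@2 deps=(None,None) exec_start@2 write@3
I2 mul r2: issue@3 deps=(None,None) exec_start@3 write@5
I3 add r4: issue@4 deps=(1,1) exec_start@4 write@6

Answer: 3 3 5 6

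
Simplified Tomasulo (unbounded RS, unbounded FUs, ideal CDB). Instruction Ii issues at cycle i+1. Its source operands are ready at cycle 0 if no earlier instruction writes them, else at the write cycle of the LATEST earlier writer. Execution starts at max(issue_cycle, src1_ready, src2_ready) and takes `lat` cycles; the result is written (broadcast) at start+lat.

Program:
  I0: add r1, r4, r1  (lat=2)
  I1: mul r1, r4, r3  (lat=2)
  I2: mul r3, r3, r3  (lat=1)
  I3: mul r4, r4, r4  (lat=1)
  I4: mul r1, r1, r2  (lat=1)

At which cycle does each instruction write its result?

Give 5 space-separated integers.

I0 add r1: issue@1 deps=(None,None) exec_start@1 write@3
I1 mul r1: issue@2 deps=(None,None) exec_start@2 write@4
I2 mul r3: issue@3 deps=(None,None) exec_start@3 write@4
I3 mul r4: issue@4 deps=(None,None) exec_start@4 write@5
I4 mul r1: issue@5 deps=(1,None) exec_start@5 write@6

Answer: 3 4 4 5 6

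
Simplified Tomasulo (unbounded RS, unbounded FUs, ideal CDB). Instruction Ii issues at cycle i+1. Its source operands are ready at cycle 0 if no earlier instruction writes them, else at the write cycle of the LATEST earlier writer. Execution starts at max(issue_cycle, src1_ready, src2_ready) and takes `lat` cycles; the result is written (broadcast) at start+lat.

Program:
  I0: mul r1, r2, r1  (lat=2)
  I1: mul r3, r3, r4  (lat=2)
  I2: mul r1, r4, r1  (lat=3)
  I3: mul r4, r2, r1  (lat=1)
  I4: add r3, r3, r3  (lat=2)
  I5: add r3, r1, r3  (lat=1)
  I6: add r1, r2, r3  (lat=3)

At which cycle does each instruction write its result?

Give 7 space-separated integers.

Answer: 3 4 6 7 7 8 11

Derivation:
I0 mul r1: issue@1 deps=(None,None) exec_start@1 write@3
I1 mul r3: issue@2 deps=(None,None) exec_start@2 write@4
I2 mul r1: issue@3 deps=(None,0) exec_start@3 write@6
I3 mul r4: issue@4 deps=(None,2) exec_start@6 write@7
I4 add r3: issue@5 deps=(1,1) exec_start@5 write@7
I5 add r3: issue@6 deps=(2,4) exec_start@7 write@8
I6 add r1: issue@7 deps=(None,5) exec_start@8 write@11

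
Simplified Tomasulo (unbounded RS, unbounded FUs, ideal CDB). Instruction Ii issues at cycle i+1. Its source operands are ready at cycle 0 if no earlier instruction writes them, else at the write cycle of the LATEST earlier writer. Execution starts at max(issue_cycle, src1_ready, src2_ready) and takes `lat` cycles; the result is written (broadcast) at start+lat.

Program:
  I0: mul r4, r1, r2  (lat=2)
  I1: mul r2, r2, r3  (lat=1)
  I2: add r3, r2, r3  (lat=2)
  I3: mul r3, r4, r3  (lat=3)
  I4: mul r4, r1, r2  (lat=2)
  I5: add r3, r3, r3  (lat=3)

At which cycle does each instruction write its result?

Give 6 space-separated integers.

I0 mul r4: issue@1 deps=(None,None) exec_start@1 write@3
I1 mul r2: issue@2 deps=(None,None) exec_start@2 write@3
I2 add r3: issue@3 deps=(1,None) exec_start@3 write@5
I3 mul r3: issue@4 deps=(0,2) exec_start@5 write@8
I4 mul r4: issue@5 deps=(None,1) exec_start@5 write@7
I5 add r3: issue@6 deps=(3,3) exec_start@8 write@11

Answer: 3 3 5 8 7 11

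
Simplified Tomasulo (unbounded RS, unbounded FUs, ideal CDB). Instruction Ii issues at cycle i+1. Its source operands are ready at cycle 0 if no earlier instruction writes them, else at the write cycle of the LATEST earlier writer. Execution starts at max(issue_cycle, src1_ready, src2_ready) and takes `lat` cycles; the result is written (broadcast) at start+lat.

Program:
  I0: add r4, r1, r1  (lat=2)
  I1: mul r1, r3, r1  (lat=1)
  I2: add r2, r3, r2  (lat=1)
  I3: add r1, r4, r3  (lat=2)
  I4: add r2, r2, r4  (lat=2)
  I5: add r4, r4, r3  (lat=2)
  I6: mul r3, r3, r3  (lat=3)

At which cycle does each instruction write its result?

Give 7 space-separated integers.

Answer: 3 3 4 6 7 8 10

Derivation:
I0 add r4: issue@1 deps=(None,None) exec_start@1 write@3
I1 mul r1: issue@2 deps=(None,None) exec_start@2 write@3
I2 add r2: issue@3 deps=(None,None) exec_start@3 write@4
I3 add r1: issue@4 deps=(0,None) exec_start@4 write@6
I4 add r2: issue@5 deps=(2,0) exec_start@5 write@7
I5 add r4: issue@6 deps=(0,None) exec_start@6 write@8
I6 mul r3: issue@7 deps=(None,None) exec_start@7 write@10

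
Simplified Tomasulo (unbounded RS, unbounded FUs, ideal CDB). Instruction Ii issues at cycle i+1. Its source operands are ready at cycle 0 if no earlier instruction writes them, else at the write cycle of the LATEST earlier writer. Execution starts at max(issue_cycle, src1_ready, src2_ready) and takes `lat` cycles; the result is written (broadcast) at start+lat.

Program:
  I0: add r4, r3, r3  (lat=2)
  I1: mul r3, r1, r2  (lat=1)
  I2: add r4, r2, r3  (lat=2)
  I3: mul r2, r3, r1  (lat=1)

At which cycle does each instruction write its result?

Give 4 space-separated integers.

I0 add r4: issue@1 deps=(None,None) exec_start@1 write@3
I1 mul r3: issue@2 deps=(None,None) exec_start@2 write@3
I2 add r4: issue@3 deps=(None,1) exec_start@3 write@5
I3 mul r2: issue@4 deps=(1,None) exec_start@4 write@5

Answer: 3 3 5 5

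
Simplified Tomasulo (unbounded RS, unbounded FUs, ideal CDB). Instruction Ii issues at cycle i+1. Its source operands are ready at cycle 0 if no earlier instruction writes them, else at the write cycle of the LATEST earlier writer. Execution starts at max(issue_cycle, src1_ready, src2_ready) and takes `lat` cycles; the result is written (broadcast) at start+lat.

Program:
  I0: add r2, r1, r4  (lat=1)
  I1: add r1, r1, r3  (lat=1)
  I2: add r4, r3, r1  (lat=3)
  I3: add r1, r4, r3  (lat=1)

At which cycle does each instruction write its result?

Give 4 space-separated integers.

Answer: 2 3 6 7

Derivation:
I0 add r2: issue@1 deps=(None,None) exec_start@1 write@2
I1 add r1: issue@2 deps=(None,None) exec_start@2 write@3
I2 add r4: issue@3 deps=(None,1) exec_start@3 write@6
I3 add r1: issue@4 deps=(2,None) exec_start@6 write@7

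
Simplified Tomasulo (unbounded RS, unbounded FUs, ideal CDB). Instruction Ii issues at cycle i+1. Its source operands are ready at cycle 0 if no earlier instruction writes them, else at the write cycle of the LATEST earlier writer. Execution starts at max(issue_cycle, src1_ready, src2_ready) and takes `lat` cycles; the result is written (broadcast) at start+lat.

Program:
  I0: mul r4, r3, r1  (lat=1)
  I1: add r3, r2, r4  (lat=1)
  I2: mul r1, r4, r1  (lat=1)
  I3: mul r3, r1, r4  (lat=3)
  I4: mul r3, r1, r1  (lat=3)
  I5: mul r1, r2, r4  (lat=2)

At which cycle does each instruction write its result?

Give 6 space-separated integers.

Answer: 2 3 4 7 8 8

Derivation:
I0 mul r4: issue@1 deps=(None,None) exec_start@1 write@2
I1 add r3: issue@2 deps=(None,0) exec_start@2 write@3
I2 mul r1: issue@3 deps=(0,None) exec_start@3 write@4
I3 mul r3: issue@4 deps=(2,0) exec_start@4 write@7
I4 mul r3: issue@5 deps=(2,2) exec_start@5 write@8
I5 mul r1: issue@6 deps=(None,0) exec_start@6 write@8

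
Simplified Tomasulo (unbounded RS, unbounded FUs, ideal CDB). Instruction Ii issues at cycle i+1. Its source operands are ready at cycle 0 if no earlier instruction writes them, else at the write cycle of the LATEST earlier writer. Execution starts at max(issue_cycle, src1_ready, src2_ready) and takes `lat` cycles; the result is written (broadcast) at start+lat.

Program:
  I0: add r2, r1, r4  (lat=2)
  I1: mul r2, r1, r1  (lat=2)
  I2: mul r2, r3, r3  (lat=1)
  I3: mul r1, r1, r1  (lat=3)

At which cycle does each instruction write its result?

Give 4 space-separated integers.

Answer: 3 4 4 7

Derivation:
I0 add r2: issue@1 deps=(None,None) exec_start@1 write@3
I1 mul r2: issue@2 deps=(None,None) exec_start@2 write@4
I2 mul r2: issue@3 deps=(None,None) exec_start@3 write@4
I3 mul r1: issue@4 deps=(None,None) exec_start@4 write@7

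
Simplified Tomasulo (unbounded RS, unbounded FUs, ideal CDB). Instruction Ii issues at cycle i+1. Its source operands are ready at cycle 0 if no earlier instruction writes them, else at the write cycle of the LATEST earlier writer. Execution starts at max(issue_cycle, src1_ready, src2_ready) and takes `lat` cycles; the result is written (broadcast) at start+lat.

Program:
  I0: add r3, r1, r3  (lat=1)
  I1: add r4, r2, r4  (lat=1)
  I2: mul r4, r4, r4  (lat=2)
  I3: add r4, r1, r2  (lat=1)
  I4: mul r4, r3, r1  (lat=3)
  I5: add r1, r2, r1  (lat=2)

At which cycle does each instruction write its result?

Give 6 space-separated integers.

I0 add r3: issue@1 deps=(None,None) exec_start@1 write@2
I1 add r4: issue@2 deps=(None,None) exec_start@2 write@3
I2 mul r4: issue@3 deps=(1,1) exec_start@3 write@5
I3 add r4: issue@4 deps=(None,None) exec_start@4 write@5
I4 mul r4: issue@5 deps=(0,None) exec_start@5 write@8
I5 add r1: issue@6 deps=(None,None) exec_start@6 write@8

Answer: 2 3 5 5 8 8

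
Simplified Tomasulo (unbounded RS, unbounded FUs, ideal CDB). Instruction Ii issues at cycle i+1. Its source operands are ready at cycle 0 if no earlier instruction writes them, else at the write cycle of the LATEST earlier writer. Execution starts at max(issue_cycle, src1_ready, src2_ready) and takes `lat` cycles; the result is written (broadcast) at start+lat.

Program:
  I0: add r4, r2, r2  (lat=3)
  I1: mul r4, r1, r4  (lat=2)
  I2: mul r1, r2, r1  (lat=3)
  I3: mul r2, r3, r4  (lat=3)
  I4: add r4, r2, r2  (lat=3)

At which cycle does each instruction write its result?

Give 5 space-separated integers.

I0 add r4: issue@1 deps=(None,None) exec_start@1 write@4
I1 mul r4: issue@2 deps=(None,0) exec_start@4 write@6
I2 mul r1: issue@3 deps=(None,None) exec_start@3 write@6
I3 mul r2: issue@4 deps=(None,1) exec_start@6 write@9
I4 add r4: issue@5 deps=(3,3) exec_start@9 write@12

Answer: 4 6 6 9 12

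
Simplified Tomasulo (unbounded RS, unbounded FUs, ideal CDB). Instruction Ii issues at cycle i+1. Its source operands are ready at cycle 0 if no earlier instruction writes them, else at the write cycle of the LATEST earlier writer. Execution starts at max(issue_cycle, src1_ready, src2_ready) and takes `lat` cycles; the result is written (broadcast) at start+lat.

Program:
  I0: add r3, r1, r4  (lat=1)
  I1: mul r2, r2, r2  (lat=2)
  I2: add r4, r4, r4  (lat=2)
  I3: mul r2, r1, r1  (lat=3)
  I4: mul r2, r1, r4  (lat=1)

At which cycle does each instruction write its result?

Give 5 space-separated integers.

Answer: 2 4 5 7 6

Derivation:
I0 add r3: issue@1 deps=(None,None) exec_start@1 write@2
I1 mul r2: issue@2 deps=(None,None) exec_start@2 write@4
I2 add r4: issue@3 deps=(None,None) exec_start@3 write@5
I3 mul r2: issue@4 deps=(None,None) exec_start@4 write@7
I4 mul r2: issue@5 deps=(None,2) exec_start@5 write@6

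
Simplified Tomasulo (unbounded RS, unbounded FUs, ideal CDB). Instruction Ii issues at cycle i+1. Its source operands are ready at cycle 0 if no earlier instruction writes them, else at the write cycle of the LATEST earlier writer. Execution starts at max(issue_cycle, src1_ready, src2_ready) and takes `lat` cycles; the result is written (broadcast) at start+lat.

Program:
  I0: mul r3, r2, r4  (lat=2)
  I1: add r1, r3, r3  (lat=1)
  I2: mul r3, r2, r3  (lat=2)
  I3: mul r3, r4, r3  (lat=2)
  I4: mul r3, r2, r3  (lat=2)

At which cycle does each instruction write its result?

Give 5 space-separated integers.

I0 mul r3: issue@1 deps=(None,None) exec_start@1 write@3
I1 add r1: issue@2 deps=(0,0) exec_start@3 write@4
I2 mul r3: issue@3 deps=(None,0) exec_start@3 write@5
I3 mul r3: issue@4 deps=(None,2) exec_start@5 write@7
I4 mul r3: issue@5 deps=(None,3) exec_start@7 write@9

Answer: 3 4 5 7 9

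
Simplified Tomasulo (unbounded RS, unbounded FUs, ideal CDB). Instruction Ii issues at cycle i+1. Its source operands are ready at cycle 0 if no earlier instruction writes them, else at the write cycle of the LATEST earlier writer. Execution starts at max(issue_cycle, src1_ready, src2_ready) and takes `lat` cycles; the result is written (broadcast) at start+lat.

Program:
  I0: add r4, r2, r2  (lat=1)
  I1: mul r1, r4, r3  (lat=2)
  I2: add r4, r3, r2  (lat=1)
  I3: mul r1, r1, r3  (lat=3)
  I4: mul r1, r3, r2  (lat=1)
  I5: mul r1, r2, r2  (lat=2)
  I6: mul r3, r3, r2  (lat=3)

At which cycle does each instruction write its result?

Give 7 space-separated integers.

I0 add r4: issue@1 deps=(None,None) exec_start@1 write@2
I1 mul r1: issue@2 deps=(0,None) exec_start@2 write@4
I2 add r4: issue@3 deps=(None,None) exec_start@3 write@4
I3 mul r1: issue@4 deps=(1,None) exec_start@4 write@7
I4 mul r1: issue@5 deps=(None,None) exec_start@5 write@6
I5 mul r1: issue@6 deps=(None,None) exec_start@6 write@8
I6 mul r3: issue@7 deps=(None,None) exec_start@7 write@10

Answer: 2 4 4 7 6 8 10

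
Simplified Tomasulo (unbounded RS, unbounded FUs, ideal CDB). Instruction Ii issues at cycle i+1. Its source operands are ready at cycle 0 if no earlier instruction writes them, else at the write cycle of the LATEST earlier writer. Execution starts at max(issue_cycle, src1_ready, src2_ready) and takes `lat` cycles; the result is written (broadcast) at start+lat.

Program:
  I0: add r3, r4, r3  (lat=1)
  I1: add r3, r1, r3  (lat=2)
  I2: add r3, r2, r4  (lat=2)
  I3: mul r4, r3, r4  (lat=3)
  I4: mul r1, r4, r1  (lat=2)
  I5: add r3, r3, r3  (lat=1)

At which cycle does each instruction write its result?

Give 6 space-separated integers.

I0 add r3: issue@1 deps=(None,None) exec_start@1 write@2
I1 add r3: issue@2 deps=(None,0) exec_start@2 write@4
I2 add r3: issue@3 deps=(None,None) exec_start@3 write@5
I3 mul r4: issue@4 deps=(2,None) exec_start@5 write@8
I4 mul r1: issue@5 deps=(3,None) exec_start@8 write@10
I5 add r3: issue@6 deps=(2,2) exec_start@6 write@7

Answer: 2 4 5 8 10 7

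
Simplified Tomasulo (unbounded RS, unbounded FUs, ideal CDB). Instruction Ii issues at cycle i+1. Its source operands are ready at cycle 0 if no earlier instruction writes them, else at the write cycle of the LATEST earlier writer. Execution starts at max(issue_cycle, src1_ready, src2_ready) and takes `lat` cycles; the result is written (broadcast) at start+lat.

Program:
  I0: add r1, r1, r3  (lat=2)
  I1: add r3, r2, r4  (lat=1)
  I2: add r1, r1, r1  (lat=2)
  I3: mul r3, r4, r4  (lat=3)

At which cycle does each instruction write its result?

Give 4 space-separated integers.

Answer: 3 3 5 7

Derivation:
I0 add r1: issue@1 deps=(None,None) exec_start@1 write@3
I1 add r3: issue@2 deps=(None,None) exec_start@2 write@3
I2 add r1: issue@3 deps=(0,0) exec_start@3 write@5
I3 mul r3: issue@4 deps=(None,None) exec_start@4 write@7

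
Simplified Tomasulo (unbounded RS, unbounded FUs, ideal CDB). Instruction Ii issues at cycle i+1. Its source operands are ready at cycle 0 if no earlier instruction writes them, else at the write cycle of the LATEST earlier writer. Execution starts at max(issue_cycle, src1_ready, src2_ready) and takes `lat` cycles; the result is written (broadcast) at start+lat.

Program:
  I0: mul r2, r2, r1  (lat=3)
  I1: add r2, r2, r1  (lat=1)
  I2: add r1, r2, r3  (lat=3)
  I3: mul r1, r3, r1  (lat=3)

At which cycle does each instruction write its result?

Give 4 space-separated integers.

Answer: 4 5 8 11

Derivation:
I0 mul r2: issue@1 deps=(None,None) exec_start@1 write@4
I1 add r2: issue@2 deps=(0,None) exec_start@4 write@5
I2 add r1: issue@3 deps=(1,None) exec_start@5 write@8
I3 mul r1: issue@4 deps=(None,2) exec_start@8 write@11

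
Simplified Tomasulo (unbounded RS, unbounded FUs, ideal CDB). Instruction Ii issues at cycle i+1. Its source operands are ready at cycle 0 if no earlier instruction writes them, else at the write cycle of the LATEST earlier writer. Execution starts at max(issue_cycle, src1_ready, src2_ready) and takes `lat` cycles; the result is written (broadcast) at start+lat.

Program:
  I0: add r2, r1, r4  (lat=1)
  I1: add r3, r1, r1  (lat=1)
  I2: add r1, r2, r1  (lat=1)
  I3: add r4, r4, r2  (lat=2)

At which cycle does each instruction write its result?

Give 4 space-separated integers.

I0 add r2: issue@1 deps=(None,None) exec_start@1 write@2
I1 add r3: issue@2 deps=(None,None) exec_start@2 write@3
I2 add r1: issue@3 deps=(0,None) exec_start@3 write@4
I3 add r4: issue@4 deps=(None,0) exec_start@4 write@6

Answer: 2 3 4 6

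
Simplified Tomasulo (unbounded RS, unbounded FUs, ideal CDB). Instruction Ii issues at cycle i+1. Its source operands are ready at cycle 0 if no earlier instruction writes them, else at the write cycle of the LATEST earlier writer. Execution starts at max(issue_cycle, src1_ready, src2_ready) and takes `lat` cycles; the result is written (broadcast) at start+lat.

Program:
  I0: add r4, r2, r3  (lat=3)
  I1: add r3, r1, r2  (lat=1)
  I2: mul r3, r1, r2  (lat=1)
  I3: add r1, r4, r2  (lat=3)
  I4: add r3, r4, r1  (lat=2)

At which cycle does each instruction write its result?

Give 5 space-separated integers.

I0 add r4: issue@1 deps=(None,None) exec_start@1 write@4
I1 add r3: issue@2 deps=(None,None) exec_start@2 write@3
I2 mul r3: issue@3 deps=(None,None) exec_start@3 write@4
I3 add r1: issue@4 deps=(0,None) exec_start@4 write@7
I4 add r3: issue@5 deps=(0,3) exec_start@7 write@9

Answer: 4 3 4 7 9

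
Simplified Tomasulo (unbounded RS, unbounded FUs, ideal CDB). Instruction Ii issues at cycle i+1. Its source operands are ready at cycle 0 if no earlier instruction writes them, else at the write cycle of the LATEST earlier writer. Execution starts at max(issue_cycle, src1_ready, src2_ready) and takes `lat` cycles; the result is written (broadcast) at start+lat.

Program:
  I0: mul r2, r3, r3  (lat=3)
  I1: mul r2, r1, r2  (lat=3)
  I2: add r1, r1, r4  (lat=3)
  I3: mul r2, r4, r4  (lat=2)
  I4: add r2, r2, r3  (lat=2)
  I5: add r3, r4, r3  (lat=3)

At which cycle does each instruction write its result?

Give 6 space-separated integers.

Answer: 4 7 6 6 8 9

Derivation:
I0 mul r2: issue@1 deps=(None,None) exec_start@1 write@4
I1 mul r2: issue@2 deps=(None,0) exec_start@4 write@7
I2 add r1: issue@3 deps=(None,None) exec_start@3 write@6
I3 mul r2: issue@4 deps=(None,None) exec_start@4 write@6
I4 add r2: issue@5 deps=(3,None) exec_start@6 write@8
I5 add r3: issue@6 deps=(None,None) exec_start@6 write@9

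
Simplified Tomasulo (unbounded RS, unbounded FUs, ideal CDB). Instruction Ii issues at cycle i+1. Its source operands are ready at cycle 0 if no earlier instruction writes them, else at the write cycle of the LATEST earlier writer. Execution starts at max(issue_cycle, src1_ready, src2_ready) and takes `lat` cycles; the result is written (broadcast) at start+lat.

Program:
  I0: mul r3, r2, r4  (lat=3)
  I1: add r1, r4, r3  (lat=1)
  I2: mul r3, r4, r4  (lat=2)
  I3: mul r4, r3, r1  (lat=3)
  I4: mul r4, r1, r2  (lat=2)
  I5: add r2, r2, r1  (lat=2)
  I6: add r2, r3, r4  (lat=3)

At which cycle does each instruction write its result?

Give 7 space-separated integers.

Answer: 4 5 5 8 7 8 10

Derivation:
I0 mul r3: issue@1 deps=(None,None) exec_start@1 write@4
I1 add r1: issue@2 deps=(None,0) exec_start@4 write@5
I2 mul r3: issue@3 deps=(None,None) exec_start@3 write@5
I3 mul r4: issue@4 deps=(2,1) exec_start@5 write@8
I4 mul r4: issue@5 deps=(1,None) exec_start@5 write@7
I5 add r2: issue@6 deps=(None,1) exec_start@6 write@8
I6 add r2: issue@7 deps=(2,4) exec_start@7 write@10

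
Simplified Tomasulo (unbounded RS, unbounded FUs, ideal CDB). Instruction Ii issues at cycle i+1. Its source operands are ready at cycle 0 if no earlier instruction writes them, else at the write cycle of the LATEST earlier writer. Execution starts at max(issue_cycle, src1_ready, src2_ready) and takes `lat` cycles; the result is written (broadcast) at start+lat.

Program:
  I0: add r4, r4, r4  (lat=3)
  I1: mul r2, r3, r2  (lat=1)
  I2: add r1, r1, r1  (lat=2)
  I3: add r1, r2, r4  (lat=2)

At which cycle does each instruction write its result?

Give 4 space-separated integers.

Answer: 4 3 5 6

Derivation:
I0 add r4: issue@1 deps=(None,None) exec_start@1 write@4
I1 mul r2: issue@2 deps=(None,None) exec_start@2 write@3
I2 add r1: issue@3 deps=(None,None) exec_start@3 write@5
I3 add r1: issue@4 deps=(1,0) exec_start@4 write@6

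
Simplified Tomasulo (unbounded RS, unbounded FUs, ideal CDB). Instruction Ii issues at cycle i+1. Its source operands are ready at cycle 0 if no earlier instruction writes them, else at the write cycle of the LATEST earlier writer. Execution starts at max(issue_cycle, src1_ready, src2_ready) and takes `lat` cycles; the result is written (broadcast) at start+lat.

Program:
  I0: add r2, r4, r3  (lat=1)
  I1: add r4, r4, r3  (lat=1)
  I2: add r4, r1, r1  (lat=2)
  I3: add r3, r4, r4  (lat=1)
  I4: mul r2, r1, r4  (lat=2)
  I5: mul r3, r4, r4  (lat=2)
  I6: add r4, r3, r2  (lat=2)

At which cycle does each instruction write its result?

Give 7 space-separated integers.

I0 add r2: issue@1 deps=(None,None) exec_start@1 write@2
I1 add r4: issue@2 deps=(None,None) exec_start@2 write@3
I2 add r4: issue@3 deps=(None,None) exec_start@3 write@5
I3 add r3: issue@4 deps=(2,2) exec_start@5 write@6
I4 mul r2: issue@5 deps=(None,2) exec_start@5 write@7
I5 mul r3: issue@6 deps=(2,2) exec_start@6 write@8
I6 add r4: issue@7 deps=(5,4) exec_start@8 write@10

Answer: 2 3 5 6 7 8 10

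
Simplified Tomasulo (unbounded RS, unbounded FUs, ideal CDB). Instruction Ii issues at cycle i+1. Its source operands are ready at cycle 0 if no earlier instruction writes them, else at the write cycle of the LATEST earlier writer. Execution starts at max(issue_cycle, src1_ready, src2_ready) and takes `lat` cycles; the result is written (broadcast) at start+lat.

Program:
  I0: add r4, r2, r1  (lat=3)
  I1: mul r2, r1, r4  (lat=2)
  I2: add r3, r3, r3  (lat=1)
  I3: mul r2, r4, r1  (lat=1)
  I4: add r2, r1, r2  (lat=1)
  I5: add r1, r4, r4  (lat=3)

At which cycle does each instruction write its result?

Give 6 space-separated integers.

Answer: 4 6 4 5 6 9

Derivation:
I0 add r4: issue@1 deps=(None,None) exec_start@1 write@4
I1 mul r2: issue@2 deps=(None,0) exec_start@4 write@6
I2 add r3: issue@3 deps=(None,None) exec_start@3 write@4
I3 mul r2: issue@4 deps=(0,None) exec_start@4 write@5
I4 add r2: issue@5 deps=(None,3) exec_start@5 write@6
I5 add r1: issue@6 deps=(0,0) exec_start@6 write@9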